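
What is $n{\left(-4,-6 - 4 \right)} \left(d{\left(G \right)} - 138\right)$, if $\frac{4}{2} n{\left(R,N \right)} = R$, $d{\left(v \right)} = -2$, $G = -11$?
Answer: $280$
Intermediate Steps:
$n{\left(R,N \right)} = \frac{R}{2}$
$n{\left(-4,-6 - 4 \right)} \left(d{\left(G \right)} - 138\right) = \frac{1}{2} \left(-4\right) \left(-2 - 138\right) = \left(-2\right) \left(-140\right) = 280$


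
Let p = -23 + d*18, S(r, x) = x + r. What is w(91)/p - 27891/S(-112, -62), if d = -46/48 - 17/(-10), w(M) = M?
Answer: 1688761/11194 ≈ 150.86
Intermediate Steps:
d = 89/120 (d = -46*1/48 - 17*(-⅒) = -23/24 + 17/10 = 89/120 ≈ 0.74167)
S(r, x) = r + x
p = -193/20 (p = -23 + (89/120)*18 = -23 + 267/20 = -193/20 ≈ -9.6500)
w(91)/p - 27891/S(-112, -62) = 91/(-193/20) - 27891/(-112 - 62) = 91*(-20/193) - 27891/(-174) = -1820/193 - 27891*(-1/174) = -1820/193 + 9297/58 = 1688761/11194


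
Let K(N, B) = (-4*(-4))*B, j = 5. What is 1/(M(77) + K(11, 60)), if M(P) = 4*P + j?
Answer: 1/1273 ≈ 0.00078555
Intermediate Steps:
M(P) = 5 + 4*P (M(P) = 4*P + 5 = 5 + 4*P)
K(N, B) = 16*B
1/(M(77) + K(11, 60)) = 1/((5 + 4*77) + 16*60) = 1/((5 + 308) + 960) = 1/(313 + 960) = 1/1273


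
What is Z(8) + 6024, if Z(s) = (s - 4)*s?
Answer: 6056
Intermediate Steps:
Z(s) = s*(-4 + s) (Z(s) = (-4 + s)*s = s*(-4 + s))
Z(8) + 6024 = 8*(-4 + 8) + 6024 = 8*4 + 6024 = 32 + 6024 = 6056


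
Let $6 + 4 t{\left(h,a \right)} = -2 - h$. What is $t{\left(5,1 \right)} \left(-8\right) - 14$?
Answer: $12$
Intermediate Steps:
$t{\left(h,a \right)} = -2 - \frac{h}{4}$ ($t{\left(h,a \right)} = - \frac{3}{2} + \frac{-2 - h}{4} = - \frac{3}{2} - \left(\frac{1}{2} + \frac{h}{4}\right) = -2 - \frac{h}{4}$)
$t{\left(5,1 \right)} \left(-8\right) - 14 = \left(-2 - \frac{5}{4}\right) \left(-8\right) - 14 = \left(- \frac{13}{4}\right) \left(-8\right) - 14 = 26 - 14 = 12$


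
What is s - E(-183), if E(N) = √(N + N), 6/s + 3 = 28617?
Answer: 1/4769 - I*√366 ≈ 0.00020969 - 19.131*I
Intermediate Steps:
s = 1/4769 (s = 6/(-3 + 28617) = 6/28614 = 6*(1/28614) = 1/4769 ≈ 0.00020969)
E(N) = √2*√N (E(N) = √(2*N) = √2*√N)
s - E(-183) = 1/4769 - √2*√(-183) = 1/4769 - √2*I*√183 = 1/4769 - I*√366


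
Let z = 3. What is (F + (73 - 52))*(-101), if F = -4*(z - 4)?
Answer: -2525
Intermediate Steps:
F = 4 (F = -4*(3 - 4) = -4*(-1) = 4)
(F + (73 - 52))*(-101) = (4 + (73 - 52))*(-101) = (4 + 21)*(-101) = 25*(-101) = -2525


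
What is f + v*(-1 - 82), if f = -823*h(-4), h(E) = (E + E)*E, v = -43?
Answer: -22767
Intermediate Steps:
h(E) = 2*E² (h(E) = (2*E)*E = 2*E²)
f = -26336 (f = -1646*(-4)² = -1646*16 = -823*32 = -26336)
f + v*(-1 - 82) = -26336 - 43*(-1 - 82) = -26336 - 43*(-83) = -26336 + 3569 = -22767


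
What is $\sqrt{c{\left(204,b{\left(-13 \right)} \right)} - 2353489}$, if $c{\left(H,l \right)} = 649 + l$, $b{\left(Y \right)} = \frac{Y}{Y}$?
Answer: $i \sqrt{2352839} \approx 1533.9 i$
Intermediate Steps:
$b{\left(Y \right)} = 1$
$\sqrt{c{\left(204,b{\left(-13 \right)} \right)} - 2353489} = \sqrt{\left(649 + 1\right) - 2353489} = \sqrt{650 - 2353489} = \sqrt{-2352839} = i \sqrt{2352839}$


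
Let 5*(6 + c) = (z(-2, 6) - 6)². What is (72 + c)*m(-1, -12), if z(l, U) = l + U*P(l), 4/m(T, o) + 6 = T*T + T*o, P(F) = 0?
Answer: 1576/35 ≈ 45.029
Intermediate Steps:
m(T, o) = 4/(-6 + T² + T*o) (m(T, o) = 4/(-6 + (T*T + T*o)) = 4/(-6 + (T² + T*o)) = 4/(-6 + T² + T*o))
z(l, U) = l (z(l, U) = l + U*0 = l + 0 = l)
c = 34/5 (c = -6 + (-2 - 6)²/5 = -6 + (⅕)*(-8)² = -6 + (⅕)*64 = -6 + 64/5 = 34/5 ≈ 6.8000)
(72 + c)*m(-1, -12) = (72 + 34/5)*(4/(-6 + (-1)² - 1*(-12))) = 394*(4/(-6 + 1 + 12))/5 = 394*(4/7)/5 = 394*(4*(⅐))/5 = (394/5)*(4/7) = 1576/35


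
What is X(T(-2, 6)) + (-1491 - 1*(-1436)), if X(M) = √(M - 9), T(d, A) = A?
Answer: -55 + I*√3 ≈ -55.0 + 1.732*I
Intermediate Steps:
X(M) = √(-9 + M)
X(T(-2, 6)) + (-1491 - 1*(-1436)) = √(-9 + 6) + (-1491 - 1*(-1436)) = √(-3) + (-1491 + 1436) = I*√3 - 55 = -55 + I*√3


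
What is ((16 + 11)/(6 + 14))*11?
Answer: 297/20 ≈ 14.850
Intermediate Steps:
((16 + 11)/(6 + 14))*11 = (27/20)*11 = 297/20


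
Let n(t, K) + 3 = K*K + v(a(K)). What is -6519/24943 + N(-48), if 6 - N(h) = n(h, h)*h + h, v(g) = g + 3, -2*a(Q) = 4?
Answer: 2757442131/24943 ≈ 1.1055e+5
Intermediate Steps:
a(Q) = -2 (a(Q) = -½*4 = -2)
v(g) = 3 + g
n(t, K) = -2 + K² (n(t, K) = -3 + (K*K + (3 - 2)) = -3 + (K² + 1) = -3 + (1 + K²) = -2 + K²)
N(h) = 6 - h - h*(-2 + h²) (N(h) = 6 - ((-2 + h²)*h + h) = 6 - (h*(-2 + h²) + h) = 6 - (h + h*(-2 + h²)) = 6 + (-h - h*(-2 + h²)) = 6 - h - h*(-2 + h²))
-6519/24943 + N(-48) = -6519/24943 + (6 - 48 - 1*(-48)³) = -6519*1/24943 + (6 - 48 - 1*(-110592)) = -6519/24943 + (6 - 48 + 110592) = -6519/24943 + 110550 = 2757442131/24943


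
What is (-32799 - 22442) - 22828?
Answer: -78069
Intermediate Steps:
(-32799 - 22442) - 22828 = -55241 - 22828 = -78069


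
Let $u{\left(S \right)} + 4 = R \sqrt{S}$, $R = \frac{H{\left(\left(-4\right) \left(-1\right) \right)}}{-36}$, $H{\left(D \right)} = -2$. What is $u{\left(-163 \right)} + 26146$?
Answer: $26142 + \frac{i \sqrt{163}}{18} \approx 26142.0 + 0.70929 i$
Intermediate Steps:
$R = \frac{1}{18}$ ($R = - \frac{2}{-36} = \left(-2\right) \left(- \frac{1}{36}\right) = \frac{1}{18} \approx 0.055556$)
$u{\left(S \right)} = -4 + \frac{\sqrt{S}}{18}$
$u{\left(-163 \right)} + 26146 = \left(-4 + \frac{\sqrt{-163}}{18}\right) + 26146 = \left(-4 + \frac{i \sqrt{163}}{18}\right) + 26146 = 26142 + \frac{i \sqrt{163}}{18}$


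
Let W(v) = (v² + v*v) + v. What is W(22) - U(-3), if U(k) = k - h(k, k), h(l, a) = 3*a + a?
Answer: 981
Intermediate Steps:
h(l, a) = 4*a
W(v) = v + 2*v² (W(v) = (v² + v²) + v = 2*v² + v = v + 2*v²)
U(k) = -3*k (U(k) = k - 4*k = -3*k)
W(22) - U(-3) = 22*(1 + 2*22) - (-3)*(-3) = 22*(1 + 44) - 1*9 = 22*45 - 9 = 990 - 9 = 981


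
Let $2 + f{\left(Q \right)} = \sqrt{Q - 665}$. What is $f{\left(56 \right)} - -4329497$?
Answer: $4329495 + i \sqrt{609} \approx 4.3295 \cdot 10^{6} + 24.678 i$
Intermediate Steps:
$f{\left(Q \right)} = -2 + \sqrt{-665 + Q}$ ($f{\left(Q \right)} = -2 + \sqrt{Q - 665} = -2 + \sqrt{-665 + Q}$)
$f{\left(56 \right)} - -4329497 = \left(-2 + \sqrt{-665 + 56}\right) - -4329497 = \left(-2 + \sqrt{-609}\right) + 4329497 = \left(-2 + i \sqrt{609}\right) + 4329497 = 4329495 + i \sqrt{609}$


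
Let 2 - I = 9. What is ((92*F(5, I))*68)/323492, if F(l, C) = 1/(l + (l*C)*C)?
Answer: 782/10109125 ≈ 7.7356e-5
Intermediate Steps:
I = -7 (I = 2 - 1*9 = 2 - 9 = -7)
F(l, C) = 1/(l + l*C²) (F(l, C) = 1/(l + (C*l)*C) = 1/(l + l*C²))
((92*F(5, I))*68)/323492 = ((92*(1/(5*(1 + (-7)²))))*68)/323492 = ((92*(1/(5*(1 + 49))))*68)*(1/323492) = ((92*((⅕)/50))*68)*(1/323492) = ((92*((⅕)*(1/50)))*68)*(1/323492) = ((92*(1/250))*68)*(1/323492) = ((46/125)*68)*(1/323492) = (3128/125)*(1/323492) = 782/10109125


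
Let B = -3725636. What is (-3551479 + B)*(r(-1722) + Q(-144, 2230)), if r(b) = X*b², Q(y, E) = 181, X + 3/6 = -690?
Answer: 14900099785385415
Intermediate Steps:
X = -1381/2 (X = -½ - 690 = -1381/2 ≈ -690.50)
r(b) = -1381*b²/2
(-3551479 + B)*(r(-1722) + Q(-144, 2230)) = (-3551479 - 3725636)*(-1381/2*(-1722)² + 181) = -7277115*(-1381/2*2965284 + 181) = -7277115*(-2047528602 + 181) = -7277115*(-2047528421) = 14900099785385415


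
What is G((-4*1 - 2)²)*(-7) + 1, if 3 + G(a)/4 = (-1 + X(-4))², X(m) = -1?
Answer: -27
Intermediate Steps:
G(a) = 4 (G(a) = -12 + 4*(-1 - 1)² = -12 + 4*(-2)² = -12 + 4*4 = -12 + 16 = 4)
G((-4*1 - 2)²)*(-7) + 1 = 4*(-7) + 1 = -28 + 1 = -27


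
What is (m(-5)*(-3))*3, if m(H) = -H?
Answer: -45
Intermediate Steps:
(m(-5)*(-3))*3 = (-1*(-5)*(-3))*3 = (5*(-3))*3 = -15*3 = -45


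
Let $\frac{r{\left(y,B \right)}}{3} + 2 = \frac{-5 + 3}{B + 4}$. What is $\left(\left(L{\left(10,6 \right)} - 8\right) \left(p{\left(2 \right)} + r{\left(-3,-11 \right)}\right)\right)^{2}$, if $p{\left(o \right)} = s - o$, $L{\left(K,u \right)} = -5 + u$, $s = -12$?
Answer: $17956$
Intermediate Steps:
$r{\left(y,B \right)} = -6 - \frac{6}{4 + B}$ ($r{\left(y,B \right)} = -6 + 3 \frac{-5 + 3}{B + 4} = -6 + 3 \left(- \frac{2}{4 + B}\right) = -6 - \frac{6}{4 + B}$)
$p{\left(o \right)} = -12 - o$
$\left(\left(L{\left(10,6 \right)} - 8\right) \left(p{\left(2 \right)} + r{\left(-3,-11 \right)}\right)\right)^{2} = \left(\left(\left(-5 + 6\right) - 8\right) \left(\left(-12 - 2\right) + \frac{6 \left(-5 - -11\right)}{4 - 11}\right)\right)^{2} = \left(\left(1 - 8\right) \left(\left(-12 - 2\right) + \frac{6 \left(-5 + 11\right)}{-7}\right)\right)^{2} = \left(- 7 \left(-14 + 6 \left(- \frac{1}{7}\right) 6\right)\right)^{2} = \left(- 7 \left(-14 - \frac{36}{7}\right)\right)^{2} = \left(\left(-7\right) \left(- \frac{134}{7}\right)\right)^{2} = 134^{2} = 17956$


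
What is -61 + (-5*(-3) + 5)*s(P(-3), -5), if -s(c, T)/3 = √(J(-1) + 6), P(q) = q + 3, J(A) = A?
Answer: -61 - 60*√5 ≈ -195.16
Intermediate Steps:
P(q) = 3 + q
s(c, T) = -3*√5 (s(c, T) = -3*√(-1 + 6) = -3*√5)
-61 + (-5*(-3) + 5)*s(P(-3), -5) = -61 + (-5*(-3) + 5)*(-3*√5) = -61 + (15 + 5)*(-3*√5) = -61 + 20*(-3*√5) = -61 - 60*√5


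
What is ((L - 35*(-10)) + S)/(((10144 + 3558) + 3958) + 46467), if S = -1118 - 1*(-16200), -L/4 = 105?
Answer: 15012/64127 ≈ 0.23410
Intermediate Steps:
L = -420 (L = -4*105 = -420)
S = 15082 (S = -1118 + 16200 = 15082)
((L - 35*(-10)) + S)/(((10144 + 3558) + 3958) + 46467) = ((-420 - 35*(-10)) + 15082)/(((10144 + 3558) + 3958) + 46467) = ((-420 + 350) + 15082)/((13702 + 3958) + 46467) = (-70 + 15082)/(17660 + 46467) = 15012/64127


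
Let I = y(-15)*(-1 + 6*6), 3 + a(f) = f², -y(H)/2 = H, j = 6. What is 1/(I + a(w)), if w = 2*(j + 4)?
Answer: 1/1447 ≈ 0.00069109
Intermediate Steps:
w = 20 (w = 2*(6 + 4) = 2*10 = 20)
y(H) = -2*H
a(f) = -3 + f²
I = 1050 (I = (-2*(-15))*(-1 + 6*6) = 30*(-1 + 36) = 30*35 = 1050)
1/(I + a(w)) = 1/(1050 + (-3 + 20²)) = 1/(1050 + (-3 + 400)) = 1/(1050 + 397) = 1/1447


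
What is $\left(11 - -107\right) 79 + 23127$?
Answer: $32449$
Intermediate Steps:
$\left(11 - -107\right) 79 + 23127 = \left(11 + 107\right) 79 + 23127 = 118 \cdot 79 + 23127 = 9322 + 23127 = 32449$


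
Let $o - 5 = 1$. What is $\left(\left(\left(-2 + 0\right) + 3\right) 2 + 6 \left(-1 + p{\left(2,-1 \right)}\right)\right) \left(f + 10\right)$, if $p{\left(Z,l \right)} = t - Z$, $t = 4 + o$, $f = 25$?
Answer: $1540$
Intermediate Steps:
$o = 6$ ($o = 5 + 1 = 6$)
$t = 10$ ($t = 4 + 6 = 10$)
$p{\left(Z,l \right)} = 10 - Z$
$\left(\left(\left(-2 + 0\right) + 3\right) 2 + 6 \left(-1 + p{\left(2,-1 \right)}\right)\right) \left(f + 10\right) = \left(\left(\left(-2 + 0\right) + 3\right) 2 + 6 \left(-1 + \left(10 - 2\right)\right)\right) \left(25 + 10\right) = \left(\left(-2 + 3\right) 2 + 6 \left(-1 + \left(10 - 2\right)\right)\right) 35 = \left(1 \cdot 2 + 6 \left(-1 + 8\right)\right) 35 = \left(2 + 6 \cdot 7\right) 35 = \left(2 + 42\right) 35 = 44 \cdot 35 = 1540$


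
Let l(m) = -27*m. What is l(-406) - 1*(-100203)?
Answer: 111165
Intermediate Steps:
l(m) = -27*m
l(-406) - 1*(-100203) = -27*(-406) - 1*(-100203) = 10962 + 100203 = 111165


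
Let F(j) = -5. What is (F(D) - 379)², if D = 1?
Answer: 147456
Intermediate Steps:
(F(D) - 379)² = (-5 - 379)² = (-384)² = 147456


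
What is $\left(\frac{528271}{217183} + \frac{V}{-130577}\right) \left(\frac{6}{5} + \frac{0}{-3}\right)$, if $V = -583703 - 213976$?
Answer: $\frac{1453334163744}{141795522955} \approx 10.25$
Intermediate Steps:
$V = -797679$
$\left(\frac{528271}{217183} + \frac{V}{-130577}\right) \left(\frac{6}{5} + \frac{0}{-3}\right) = \left(\frac{528271}{217183} - \frac{797679}{-130577}\right) \left(\frac{6}{5} + \frac{0}{-3}\right) = \left(528271 \cdot \frac{1}{217183} - - \frac{797679}{130577}\right) \left(6 \cdot \frac{1}{5} + 0 \left(- \frac{1}{3}\right)\right) = \left(\frac{528271}{217183} + \frac{797679}{130577}\right) \left(\frac{6}{5} + 0\right) = \frac{242222360624}{28359104591} \cdot \frac{6}{5} = \frac{1453334163744}{141795522955}$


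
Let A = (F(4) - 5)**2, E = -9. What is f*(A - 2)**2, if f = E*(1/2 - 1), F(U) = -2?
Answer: 19881/2 ≈ 9940.5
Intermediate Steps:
A = 49 (A = (-2 - 5)**2 = (-7)**2 = 49)
f = 9/2 (f = -9*(1/2 - 1) = -9*(-1/2) = 9/2 ≈ 4.5000)
f*(A - 2)**2 = 9*(49 - 2)**2/2 = (9/2)*47**2 = (9/2)*2209 = 19881/2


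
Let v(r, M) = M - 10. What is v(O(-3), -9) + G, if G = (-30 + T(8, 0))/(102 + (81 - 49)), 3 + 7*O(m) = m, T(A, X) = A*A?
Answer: -1256/67 ≈ -18.746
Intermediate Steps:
T(A, X) = A²
O(m) = -3/7 + m/7
v(r, M) = -10 + M
G = 17/67 (G = (-30 + 8²)/(102 + (81 - 49)) = (-30 + 64)/(102 + 32) = 34/134 = 34*(1/134) = 17/67 ≈ 0.25373)
v(O(-3), -9) + G = (-10 - 9) + 17/67 = -19 + 17/67 = -1256/67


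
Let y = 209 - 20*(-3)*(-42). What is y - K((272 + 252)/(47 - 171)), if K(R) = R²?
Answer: -2238032/961 ≈ -2328.9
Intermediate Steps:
y = -2311 (y = 209 + 60*(-42) = 209 - 2520 = -2311)
y - K((272 + 252)/(47 - 171)) = -2311 - ((272 + 252)/(47 - 171))² = -2311 - (524/(-124))² = -2311 - (524*(-1/124))² = -2311 - (-131/31)² = -2311 - 1*17161/961 = -2311 - 17161/961 = -2238032/961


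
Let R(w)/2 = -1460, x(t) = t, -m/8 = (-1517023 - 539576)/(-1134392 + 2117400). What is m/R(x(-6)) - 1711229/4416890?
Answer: -62306917740079/158477094486880 ≈ -0.39316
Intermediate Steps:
m = 2056599/122876 (m = -8*(-1517023 - 539576)/(-1134392 + 2117400) = -(-16452792)/983008 = -8*(-2056599/983008) = 2056599/122876 ≈ 16.737)
R(w) = -2920 (R(w) = 2*(-1460) = -2920)
m/R(x(-6)) - 1711229/4416890 = (2056599/122876)/(-2920) - 1711229/4416890 = (2056599/122876)*(-1/2920) - 1711229*1/4416890 = -2056599/358797920 - 1711229/4416890 = -62306917740079/158477094486880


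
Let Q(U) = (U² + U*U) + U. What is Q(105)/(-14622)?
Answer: -7385/4874 ≈ -1.5152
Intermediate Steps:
Q(U) = U + 2*U² (Q(U) = (U² + U²) + U = 2*U² + U = U + 2*U²)
Q(105)/(-14622) = (105*(1 + 2*105))/(-14622) = (105*(1 + 210))*(-1/14622) = (105*211)*(-1/14622) = 22155*(-1/14622) = -7385/4874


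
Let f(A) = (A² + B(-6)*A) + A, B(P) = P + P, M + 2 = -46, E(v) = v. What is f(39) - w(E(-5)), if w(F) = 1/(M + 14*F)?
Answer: 128857/118 ≈ 1092.0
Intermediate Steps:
M = -48 (M = -2 - 46 = -48)
B(P) = 2*P
f(A) = A² - 11*A (f(A) = (A² + (2*(-6))*A) + A = (A² - 12*A) + A = A² - 11*A)
w(F) = 1/(-48 + 14*F)
f(39) - w(E(-5)) = 39*(-11 + 39) - 1/(2*(-24 + 7*(-5))) = 39*28 - 1/(2*(-24 - 35)) = 1092 - 1/(2*(-59)) = 1092 - (-1)/(2*59) = 1092 - 1*(-1/118) = 1092 + 1/118 = 128857/118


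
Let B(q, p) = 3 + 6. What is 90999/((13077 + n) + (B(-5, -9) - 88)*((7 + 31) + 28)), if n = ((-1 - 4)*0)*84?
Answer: 30333/2621 ≈ 11.573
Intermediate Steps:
B(q, p) = 9
n = 0 (n = -5*0*84 = 0*84 = 0)
90999/((13077 + n) + (B(-5, -9) - 88)*((7 + 31) + 28)) = 90999/((13077 + 0) + (9 - 88)*((7 + 31) + 28)) = 90999/(13077 - 79*(38 + 28)) = 90999/(13077 - 79*66) = 90999/(13077 - 5214) = 90999/7863 = 90999*(1/7863) = 30333/2621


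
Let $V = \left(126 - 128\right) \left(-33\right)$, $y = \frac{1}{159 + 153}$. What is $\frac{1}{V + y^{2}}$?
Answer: $\frac{97344}{6424705} \approx 0.015152$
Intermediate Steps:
$y = \frac{1}{312} \approx 0.0032051$
$V = 66$ ($V = \left(-2\right) \left(-33\right) = 66$)
$\frac{1}{V + y^{2}} = \frac{1}{66 + \left(\frac{1}{312}\right)^{2}} = \frac{1}{66 + \frac{1}{97344}} = \frac{1}{\frac{6424705}{97344}} = \frac{97344}{6424705}$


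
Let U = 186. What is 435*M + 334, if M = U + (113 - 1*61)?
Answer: 103864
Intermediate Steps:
M = 238 (M = 186 + (113 - 1*61) = 186 + (113 - 61) = 186 + 52 = 238)
435*M + 334 = 435*238 + 334 = 103530 + 334 = 103864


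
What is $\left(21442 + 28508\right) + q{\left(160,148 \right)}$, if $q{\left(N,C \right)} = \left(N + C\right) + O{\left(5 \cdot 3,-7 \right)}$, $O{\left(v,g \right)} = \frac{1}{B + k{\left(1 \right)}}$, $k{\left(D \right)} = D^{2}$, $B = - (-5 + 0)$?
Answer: $\frac{301549}{6} \approx 50258.0$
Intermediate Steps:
$B = 5$ ($B = \left(-1\right) \left(-5\right) = 5$)
$O{\left(v,g \right)} = \frac{1}{6}$ ($O{\left(v,g \right)} = \frac{1}{5 + 1^{2}} = \frac{1}{5 + 1} = \frac{1}{6}$)
$q{\left(N,C \right)} = \frac{1}{6} + C + N$ ($q{\left(N,C \right)} = \left(N + C\right) + \frac{1}{6} = \left(C + N\right) + \frac{1}{6} = \frac{1}{6} + C + N$)
$\left(21442 + 28508\right) + q{\left(160,148 \right)} = \left(21442 + 28508\right) + \left(\frac{1}{6} + 148 + 160\right) = 49950 + \frac{1849}{6} = \frac{301549}{6}$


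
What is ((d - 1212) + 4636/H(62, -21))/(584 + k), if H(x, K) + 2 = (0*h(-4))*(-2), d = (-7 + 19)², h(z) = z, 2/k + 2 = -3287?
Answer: -5568277/960387 ≈ -5.7980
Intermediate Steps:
k = -2/3289 (k = 2/(-2 - 3287) = 2/(-3289) = 2*(-1/3289) = -2/3289 ≈ -0.00060809)
d = 144 (d = 12² = 144)
H(x, K) = -2 (H(x, K) = -2 + (0*(-4))*(-2) = -2 + 0*(-2) = -2 + 0 = -2)
((d - 1212) + 4636/H(62, -21))/(584 + k) = ((144 - 1212) + 4636/(-2))/(584 - 2/3289) = (-1068 + 4636*(-½))/(1920774/3289) = (-1068 - 2318)*(3289/1920774) = -3386*3289/1920774 = -5568277/960387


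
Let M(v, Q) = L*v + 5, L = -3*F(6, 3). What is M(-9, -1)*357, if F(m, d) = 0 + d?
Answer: 30702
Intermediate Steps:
F(m, d) = d
L = -9 ≈ -9.0000
M(v, Q) = 5 - 9*v (M(v, Q) = -9*v + 5 = 5 - 9*v)
M(-9, -1)*357 = (5 - 9*(-9))*357 = (5 + 81)*357 = 86*357 = 30702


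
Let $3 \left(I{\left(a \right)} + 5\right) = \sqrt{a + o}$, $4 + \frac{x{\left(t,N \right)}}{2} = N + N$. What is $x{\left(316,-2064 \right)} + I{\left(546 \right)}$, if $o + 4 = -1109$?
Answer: $-8269 + 3 i \sqrt{7} \approx -8269.0 + 7.9373 i$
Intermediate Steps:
$o = -1113$ ($o = -4 - 1109 = -1113$)
$x{\left(t,N \right)} = -8 + 4 N$ ($x{\left(t,N \right)} = -8 + 2 \left(N + N\right) = -8 + 2 \cdot 2 N = -8 + 4 N$)
$I{\left(a \right)} = -5 + \frac{\sqrt{-1113 + a}}{3}$ ($I{\left(a \right)} = -5 + \frac{\sqrt{a - 1113}}{3} = -5 + \frac{\sqrt{-1113 + a}}{3}$)
$x{\left(316,-2064 \right)} + I{\left(546 \right)} = \left(-8 + 4 \left(-2064\right)\right) - \left(5 - \frac{\sqrt{-1113 + 546}}{3}\right) = \left(-8 - 8256\right) - \left(5 - \frac{\sqrt{-567}}{3}\right) = -8264 - \left(5 - \frac{9 i \sqrt{7}}{3}\right) = -8264 - \left(5 - 3 i \sqrt{7}\right) = -8269 + 3 i \sqrt{7}$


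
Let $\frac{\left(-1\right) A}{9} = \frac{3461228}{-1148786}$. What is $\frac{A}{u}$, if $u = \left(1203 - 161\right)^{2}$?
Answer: $\frac{7787763}{311827620626} \approx 2.4975 \cdot 10^{-5}$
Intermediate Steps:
$u = 1085764$ ($u = 1042^{2} = 1085764$)
$A = \frac{15575526}{574393}$ ($A = - 9 \frac{3461228}{-1148786} = - 9 \cdot 3461228 \left(- \frac{1}{1148786}\right) = \left(-9\right) \left(- \frac{1730614}{574393}\right) = \frac{15575526}{574393} \approx 27.116$)
$\frac{A}{u} = \frac{15575526}{574393 \cdot 1085764} = \frac{15575526}{574393} \cdot \frac{1}{1085764} = \frac{7787763}{311827620626}$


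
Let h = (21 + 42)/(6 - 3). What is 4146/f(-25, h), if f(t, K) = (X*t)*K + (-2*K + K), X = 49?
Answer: -691/4291 ≈ -0.16103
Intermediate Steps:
h = 21 (h = 63/3 = 63*(⅓) = 21)
f(t, K) = -K + 49*K*t (f(t, K) = (49*t)*K + (-2*K + K) = 49*K*t - K = -K + 49*K*t)
4146/f(-25, h) = 4146/((21*(-1 + 49*(-25)))) = 4146/((21*(-1 - 1225))) = 4146/((21*(-1226))) = 4146/(-25746) = 4146*(-1/25746) = -691/4291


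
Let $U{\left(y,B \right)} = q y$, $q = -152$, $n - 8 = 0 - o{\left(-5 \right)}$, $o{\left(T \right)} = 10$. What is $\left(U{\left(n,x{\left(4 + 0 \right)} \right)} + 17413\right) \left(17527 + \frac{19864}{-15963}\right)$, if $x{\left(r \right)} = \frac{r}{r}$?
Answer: $\frac{4956572356729}{15963} \approx 3.105 \cdot 10^{8}$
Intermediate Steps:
$x{\left(r \right)} = 1$
$n = -2$ ($n = 8 + \left(0 - 10\right) = 8 - 10 = -2$)
$U{\left(y,B \right)} = - 152 y$
$\left(U{\left(n,x{\left(4 + 0 \right)} \right)} + 17413\right) \left(17527 + \frac{19864}{-15963}\right) = \left(\left(-152\right) \left(-2\right) + 17413\right) \left(17527 + \frac{19864}{-15963}\right) = \left(304 + 17413\right) \left(17527 + 19864 \left(- \frac{1}{15963}\right)\right) = 17717 \left(17527 - \frac{19864}{15963}\right) = 17717 \cdot \frac{279763637}{15963} = \frac{4956572356729}{15963}$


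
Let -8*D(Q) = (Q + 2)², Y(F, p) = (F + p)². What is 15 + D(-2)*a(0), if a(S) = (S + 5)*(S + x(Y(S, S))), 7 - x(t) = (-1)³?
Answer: 15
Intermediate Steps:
D(Q) = -(2 + Q)²/8 (D(Q) = -(Q + 2)²/8 = -(2 + Q)²/8)
x(t) = 8 (x(t) = 7 - 1*(-1)³ = 7 - 1*(-1) = 7 + 1 = 8)
a(S) = (5 + S)*(8 + S) (a(S) = (S + 5)*(S + 8) = (5 + S)*(8 + S))
15 + D(-2)*a(0) = 15 + (-(2 - 2)²/8)*(40 + 0² + 13*0) = 15 + (-⅛*0²)*(40 + 0 + 0) = 15 - ⅛*0*40 = 15 + 0*40 = 15 + 0 = 15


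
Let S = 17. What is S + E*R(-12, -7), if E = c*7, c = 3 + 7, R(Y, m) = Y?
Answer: -823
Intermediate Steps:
c = 10
E = 70 (E = 10*7 = 70)
S + E*R(-12, -7) = 17 + 70*(-12) = 17 - 840 = -823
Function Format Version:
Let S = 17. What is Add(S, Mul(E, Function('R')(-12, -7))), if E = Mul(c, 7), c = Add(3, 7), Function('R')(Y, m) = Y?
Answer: -823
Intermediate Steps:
c = 10
E = 70 (E = Mul(10, 7) = 70)
Add(S, Mul(E, Function('R')(-12, -7))) = Add(17, Mul(70, -12)) = Add(17, -840) = -823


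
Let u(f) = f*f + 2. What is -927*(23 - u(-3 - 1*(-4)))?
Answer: -18540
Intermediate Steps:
u(f) = 2 + f**2 (u(f) = f**2 + 2 = 2 + f**2)
-927*(23 - u(-3 - 1*(-4))) = -927*(23 - (2 + (-3 - 1*(-4))**2)) = -927*(23 - (2 + (-3 + 4)**2)) = -927*(23 - (2 + 1**2)) = -927*(23 - (2 + 1)) = -927*(23 - 1*3) = -927*(23 - 3) = -927*20 = -18540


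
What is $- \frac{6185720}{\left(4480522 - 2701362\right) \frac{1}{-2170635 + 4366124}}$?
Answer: $- \frac{339517005427}{44479} \approx -7.6332 \cdot 10^{6}$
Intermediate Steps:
$- \frac{6185720}{\left(4480522 - 2701362\right) \frac{1}{-2170635 + 4366124}} = - \frac{6185720}{1779160 \cdot \frac{1}{2195489}} = - \frac{6185720}{\frac{1779160}{2195489}} = \left(-6185720\right) \frac{2195489}{1779160} = - \frac{339517005427}{44479}$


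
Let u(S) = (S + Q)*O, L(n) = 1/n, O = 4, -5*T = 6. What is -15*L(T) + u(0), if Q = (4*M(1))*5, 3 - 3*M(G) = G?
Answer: 395/6 ≈ 65.833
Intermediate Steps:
T = -6/5 (T = -1/5*6 = -6/5 ≈ -1.2000)
M(G) = 1 - G/3
Q = 40/3 (Q = (4*(1 - 1/3*1))*5 = (4*(1 - 1/3))*5 = (4*(2/3))*5 = (8/3)*5 = 40/3 ≈ 13.333)
u(S) = 160/3 + 4*S (u(S) = (S + 40/3)*4 = (40/3 + S)*4 = 160/3 + 4*S)
-15*L(T) + u(0) = -15/(-6/5) + (160/3 + 4*0) = -15*(-5/6) + (160/3 + 0) = 25/2 + 160/3 = 395/6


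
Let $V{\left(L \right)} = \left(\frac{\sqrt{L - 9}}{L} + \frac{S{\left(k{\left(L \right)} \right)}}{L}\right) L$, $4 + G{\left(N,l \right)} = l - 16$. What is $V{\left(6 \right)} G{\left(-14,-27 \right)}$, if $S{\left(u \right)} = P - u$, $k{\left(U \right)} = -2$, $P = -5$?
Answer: $141 - 47 i \sqrt{3} \approx 141.0 - 81.406 i$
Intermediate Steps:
$S{\left(u \right)} = -5 - u$
$G{\left(N,l \right)} = -20 + l$ ($G{\left(N,l \right)} = -4 + \left(l - 16\right) = -4 + \left(-16 + l\right) = -20 + l$)
$V{\left(L \right)} = L \left(- \frac{3}{L} + \frac{\sqrt{-9 + L}}{L}\right)$ ($V{\left(L \right)} = \left(\frac{\sqrt{L - 9}}{L} + \frac{-5 - -2}{L}\right) L = \left(\frac{\sqrt{-9 + L}}{L} + \frac{-5 + 2}{L}\right) L = \left(\frac{\sqrt{-9 + L}}{L} - \frac{3}{L}\right) L = \left(- \frac{3}{L} + \frac{\sqrt{-9 + L}}{L}\right) L = L \left(- \frac{3}{L} + \frac{\sqrt{-9 + L}}{L}\right)$)
$V{\left(6 \right)} G{\left(-14,-27 \right)} = \left(-3 + \sqrt{-9 + 6}\right) \left(-20 - 27\right) = \left(-3 + \sqrt{-3}\right) \left(-47\right) = \left(-3 + i \sqrt{3}\right) \left(-47\right) = 141 - 47 i \sqrt{3}$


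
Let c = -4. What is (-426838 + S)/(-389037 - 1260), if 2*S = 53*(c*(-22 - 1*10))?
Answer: 423446/390297 ≈ 1.0849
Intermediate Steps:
S = 3392 (S = (53*(-4*(-22 - 1*10)))/2 = (53*(-4*(-22 - 10)))/2 = (53*(-4*(-32)))/2 = (53*128)/2 = (1/2)*6784 = 3392)
(-426838 + S)/(-389037 - 1260) = (-426838 + 3392)/(-389037 - 1260) = -423446/(-390297) = -423446*(-1/390297) = 423446/390297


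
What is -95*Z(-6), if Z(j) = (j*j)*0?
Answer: 0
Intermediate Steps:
Z(j) = 0 (Z(j) = j²*0 = 0)
-95*Z(-6) = -95*0 = 0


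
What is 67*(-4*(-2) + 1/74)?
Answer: 39731/74 ≈ 536.91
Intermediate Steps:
67*(-4*(-2) + 1/74) = 67*(8 + 1/74) = 67*(593/74) = 39731/74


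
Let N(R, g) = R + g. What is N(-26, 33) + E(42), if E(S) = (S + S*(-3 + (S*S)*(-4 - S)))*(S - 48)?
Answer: 20448799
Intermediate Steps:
E(S) = (-48 + S)*(S + S*(-3 + S²*(-4 - S))) (E(S) = (S + S*(-3 + S²*(-4 - S)))*(-48 + S) = (-48 + S)*(S + S*(-3 + S²*(-4 - S))))
N(-26, 33) + E(42) = (-26 + 33) + 42*(96 - 1*42⁴ - 2*42 + 44*42³ + 192*42²) = 7 + 42*(96 - 1*3111696 - 84 + 44*74088 + 192*1764) = 7 + 42*(96 - 3111696 - 84 + 3259872 + 338688) = 7 + 42*486876 = 7 + 20448792 = 20448799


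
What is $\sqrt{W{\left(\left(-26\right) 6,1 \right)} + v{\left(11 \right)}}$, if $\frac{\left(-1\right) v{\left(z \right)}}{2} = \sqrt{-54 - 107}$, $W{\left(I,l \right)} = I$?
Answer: $\sqrt{-156 - 2 i \sqrt{161}} \approx 1.0126 - 12.531 i$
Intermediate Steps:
$v{\left(z \right)} = - 2 i \sqrt{161}$ ($v{\left(z \right)} = - 2 \sqrt{-54 - 107} = - 2 \sqrt{-161} = - 2 i \sqrt{161}$)
$\sqrt{W{\left(\left(-26\right) 6,1 \right)} + v{\left(11 \right)}} = \sqrt{\left(-26\right) 6 - 2 i \sqrt{161}} = \sqrt{-156 - 2 i \sqrt{161}}$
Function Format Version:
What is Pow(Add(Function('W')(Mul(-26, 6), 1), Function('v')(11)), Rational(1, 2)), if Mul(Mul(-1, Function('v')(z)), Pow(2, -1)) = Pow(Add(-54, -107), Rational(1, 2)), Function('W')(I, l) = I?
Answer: Pow(Add(-156, Mul(-2, I, Pow(161, Rational(1, 2)))), Rational(1, 2)) ≈ Add(1.0126, Mul(-12.531, I))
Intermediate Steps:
Function('v')(z) = Mul(-2, I, Pow(161, Rational(1, 2))) (Function('v')(z) = Mul(-2, Pow(Add(-54, -107), Rational(1, 2))) = Mul(-2, Pow(-161, Rational(1, 2))) = Mul(-2, Mul(I, Pow(161, Rational(1, 2)))) = Mul(-2, I, Pow(161, Rational(1, 2))))
Pow(Add(Function('W')(Mul(-26, 6), 1), Function('v')(11)), Rational(1, 2)) = Pow(Add(Mul(-26, 6), Mul(-2, I, Pow(161, Rational(1, 2)))), Rational(1, 2)) = Pow(Add(-156, Mul(-2, I, Pow(161, Rational(1, 2)))), Rational(1, 2))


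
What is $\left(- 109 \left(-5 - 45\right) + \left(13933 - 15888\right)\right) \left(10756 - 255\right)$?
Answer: $36700995$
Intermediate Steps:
$\left(- 109 \left(-5 - 45\right) + \left(13933 - 15888\right)\right) \left(10756 - 255\right) = \left(\left(-109\right) \left(-50\right) + \left(13933 - 15888\right)\right) \left(10756 - 255\right) = \left(5450 - 1955\right) 10501 = 3495 \cdot 10501 = 36700995$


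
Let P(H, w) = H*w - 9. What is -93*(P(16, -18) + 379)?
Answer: -7626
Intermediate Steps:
P(H, w) = -9 + H*w
-93*(P(16, -18) + 379) = -93*((-9 + 16*(-18)) + 379) = -93*((-9 - 288) + 379) = -93*(-297 + 379) = -93*82 = -7626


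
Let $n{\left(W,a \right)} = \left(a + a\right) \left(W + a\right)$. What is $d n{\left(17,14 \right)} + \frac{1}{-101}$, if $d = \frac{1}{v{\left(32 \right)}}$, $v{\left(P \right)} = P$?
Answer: $\frac{21909}{808} \approx 27.115$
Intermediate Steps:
$n{\left(W,a \right)} = 2 a \left(W + a\right)$
$d = \frac{1}{32} \approx 0.03125$
$d n{\left(17,14 \right)} + \frac{1}{-101} = \frac{2 \cdot 14 \left(17 + 14\right)}{32} + \frac{1}{-101} = \frac{2 \cdot 14 \cdot 31}{32} - \frac{1}{101} = \frac{1}{32} \cdot 868 - \frac{1}{101} = \frac{217}{8} - \frac{1}{101} = \frac{21909}{808}$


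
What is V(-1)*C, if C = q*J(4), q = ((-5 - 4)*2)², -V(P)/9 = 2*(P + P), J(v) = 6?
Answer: 69984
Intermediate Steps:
V(P) = -36*P (V(P) = -18*(P + P) = -18*2*P = -36*P)
q = 324 (q = (-9*2)² = (-18)² = 324)
C = 1944 (C = 324*6 = 1944)
V(-1)*C = -36*(-1)*1944 = 36*1944 = 69984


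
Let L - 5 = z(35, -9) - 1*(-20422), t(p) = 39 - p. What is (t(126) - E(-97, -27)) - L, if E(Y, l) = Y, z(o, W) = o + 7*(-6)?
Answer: -20410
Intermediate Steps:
z(o, W) = -42 + o (z(o, W) = o - 42 = -42 + o)
L = 20420 (L = 5 + ((-42 + 35) - 1*(-20422)) = 5 + (-7 + 20422) = 5 + 20415 = 20420)
(t(126) - E(-97, -27)) - L = ((39 - 1*126) - 1*(-97)) - 1*20420 = ((39 - 126) + 97) - 20420 = (-87 + 97) - 20420 = 10 - 20420 = -20410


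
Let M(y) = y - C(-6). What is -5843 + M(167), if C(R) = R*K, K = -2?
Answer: -5688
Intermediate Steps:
C(R) = -2*R (C(R) = R*(-2) = -2*R)
M(y) = -12 + y (M(y) = y - (-2)*(-6) = y - 1*12 = y - 12 = -12 + y)
-5843 + M(167) = -5843 + (-12 + 167) = -5843 + 155 = -5688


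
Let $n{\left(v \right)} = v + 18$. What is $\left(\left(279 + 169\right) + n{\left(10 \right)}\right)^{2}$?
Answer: $226576$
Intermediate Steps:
$n{\left(v \right)} = 18 + v$
$\left(\left(279 + 169\right) + n{\left(10 \right)}\right)^{2} = \left(\left(279 + 169\right) + \left(18 + 10\right)\right)^{2} = \left(448 + 28\right)^{2} = 476^{2} = 226576$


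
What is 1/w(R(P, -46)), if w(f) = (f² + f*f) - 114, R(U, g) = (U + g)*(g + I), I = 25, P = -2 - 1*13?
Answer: 1/3281808 ≈ 3.0471e-7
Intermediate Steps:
P = -15 (P = -2 - 13 = -15)
R(U, g) = (25 + g)*(U + g) (R(U, g) = (U + g)*(g + 25) = (U + g)*(25 + g) = (25 + g)*(U + g))
w(f) = -114 + 2*f² (w(f) = (f² + f²) - 114 = 2*f² - 114 = -114 + 2*f²)
1/w(R(P, -46)) = 1/(-114 + 2*((-46)² + 25*(-15) + 25*(-46) - 15*(-46))²) = 1/(-114 + 2*(2116 - 375 - 1150 + 690)²) = 1/(-114 + 2*1281²) = 1/(-114 + 2*1640961) = 1/(-114 + 3281922) = 1/3281808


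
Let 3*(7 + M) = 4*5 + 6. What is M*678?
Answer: 1130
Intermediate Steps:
M = 5/3 (M = -7 + (4*5 + 6)/3 = -7 + (20 + 6)/3 = -7 + (⅓)*26 = -7 + 26/3 = 5/3 ≈ 1.6667)
M*678 = (5/3)*678 = 1130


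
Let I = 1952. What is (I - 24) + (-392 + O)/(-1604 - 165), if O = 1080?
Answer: 3409944/1769 ≈ 1927.6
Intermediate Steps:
(I - 24) + (-392 + O)/(-1604 - 165) = (1952 - 24) + (-392 + 1080)/(-1604 - 165) = 1928 + 688/(-1769) = 1928 + 688*(-1/1769) = 1928 - 688/1769 = 3409944/1769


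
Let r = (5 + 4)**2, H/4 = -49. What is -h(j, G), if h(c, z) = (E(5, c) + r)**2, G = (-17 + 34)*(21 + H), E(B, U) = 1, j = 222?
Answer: -6724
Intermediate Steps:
H = -196 (H = 4*(-49) = -196)
G = -2975 (G = (-17 + 34)*(21 - 196) = 17*(-175) = -2975)
r = 81 (r = 9**2 = 81)
h(c, z) = 6724 (h(c, z) = (1 + 81)**2 = 82**2 = 6724)
-h(j, G) = -1*6724 = -6724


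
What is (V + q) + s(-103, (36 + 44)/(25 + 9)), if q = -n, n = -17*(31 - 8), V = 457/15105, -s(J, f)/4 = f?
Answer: 97993904/256785 ≈ 381.62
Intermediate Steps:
s(J, f) = -4*f
V = 457/15105 (V = 457*(1/15105) = 457/15105 ≈ 0.030255)
n = -391 (n = -17*23 = -391)
q = 391 (q = -1*(-391) = 391)
(V + q) + s(-103, (36 + 44)/(25 + 9)) = (457/15105 + 391) - 4*(36 + 44)/(25 + 9) = 5906512/15105 - 320/34 = 5906512/15105 - 4*40/17 = 5906512/15105 - 160/17 = 97993904/256785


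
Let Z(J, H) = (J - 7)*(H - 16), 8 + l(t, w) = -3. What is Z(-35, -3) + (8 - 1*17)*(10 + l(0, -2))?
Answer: 807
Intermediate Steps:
l(t, w) = -11 (l(t, w) = -8 - 3 = -11)
Z(J, H) = (-16 + H)*(-7 + J) (Z(J, H) = (-7 + J)*(-16 + H) = (-16 + H)*(-7 + J))
Z(-35, -3) + (8 - 1*17)*(10 + l(0, -2)) = (112 - 16*(-35) - 7*(-3) - 3*(-35)) + (8 - 1*17)*(10 - 11) = (112 + 560 + 21 + 105) + (8 - 17)*(-1) = 798 - 9*(-1) = 798 + 9 = 807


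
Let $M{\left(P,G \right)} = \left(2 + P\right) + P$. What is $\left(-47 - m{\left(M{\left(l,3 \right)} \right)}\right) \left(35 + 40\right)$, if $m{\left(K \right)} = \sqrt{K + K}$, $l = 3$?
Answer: $-3825$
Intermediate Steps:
$M{\left(P,G \right)} = 2 + 2 P$
$m{\left(K \right)} = \sqrt{2} \sqrt{K}$ ($m{\left(K \right)} = \sqrt{2 K} = \sqrt{2} \sqrt{K}$)
$\left(-47 - m{\left(M{\left(l,3 \right)} \right)}\right) \left(35 + 40\right) = \left(-47 - \sqrt{2} \sqrt{2 + 2 \cdot 3}\right) \left(35 + 40\right) = \left(-47 - \sqrt{2} \sqrt{2 + 6}\right) 75 = \left(-47 - \sqrt{2} \sqrt{8}\right) 75 = \left(-47 - \sqrt{2} \cdot 2 \sqrt{2}\right) 75 = \left(-47 - 4\right) 75 = \left(-51\right) 75 = -3825$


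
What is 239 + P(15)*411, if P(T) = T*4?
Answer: 24899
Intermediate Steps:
P(T) = 4*T
239 + P(15)*411 = 239 + (4*15)*411 = 239 + 60*411 = 239 + 24660 = 24899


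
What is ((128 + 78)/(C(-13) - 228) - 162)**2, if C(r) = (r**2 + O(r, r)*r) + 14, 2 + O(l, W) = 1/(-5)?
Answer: 51222649/1681 ≈ 30472.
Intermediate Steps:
O(l, W) = -11/5 (O(l, W) = -2 + 1/(-5) = -2 - 1/5 = -11/5)
C(r) = 14 + r**2 - 11*r/5 (C(r) = (r**2 - 11*r/5) + 14 = 14 + r**2 - 11*r/5)
((128 + 78)/(C(-13) - 228) - 162)**2 = ((128 + 78)/((14 + (-13)**2 - 11/5*(-13)) - 228) - 162)**2 = (206/((14 + 169 + 143/5) - 228) - 162)**2 = (206/(1058/5 - 228) - 162)**2 = (206/(-82/5) - 162)**2 = (206*(-5/82) - 162)**2 = (-515/41 - 162)**2 = (-7157/41)**2 = 51222649/1681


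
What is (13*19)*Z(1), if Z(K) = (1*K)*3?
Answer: 741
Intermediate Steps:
Z(K) = 3*K (Z(K) = K*3 = 3*K)
(13*19)*Z(1) = (13*19)*(3*1) = 247*3 = 741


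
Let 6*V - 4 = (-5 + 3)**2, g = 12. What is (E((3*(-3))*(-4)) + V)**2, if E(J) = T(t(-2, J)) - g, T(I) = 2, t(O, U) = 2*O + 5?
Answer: 676/9 ≈ 75.111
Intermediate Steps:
t(O, U) = 5 + 2*O
V = 4/3 (V = 2/3 + (-5 + 3)**2/6 = 2/3 + (1/6)*(-2)**2 = 2/3 + (1/6)*4 = 2/3 + 2/3 = 4/3 ≈ 1.3333)
E(J) = -10 (E(J) = 2 - 1*12 = 2 - 12 = -10)
(E((3*(-3))*(-4)) + V)**2 = (-10 + 4/3)**2 = (-26/3)**2 = 676/9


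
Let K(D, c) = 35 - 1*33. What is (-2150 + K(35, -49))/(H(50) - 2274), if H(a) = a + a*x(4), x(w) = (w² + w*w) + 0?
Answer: 179/52 ≈ 3.4423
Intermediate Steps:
K(D, c) = 2 (K(D, c) = 35 - 33 = 2)
x(w) = 2*w² (x(w) = (w² + w²) + 0 = 2*w² + 0 = 2*w²)
H(a) = 33*a (H(a) = a + a*(2*4²) = a + a*(2*16) = a + a*32 = a + 32*a = 33*a)
(-2150 + K(35, -49))/(H(50) - 2274) = (-2150 + 2)/(33*50 - 2274) = -2148/(1650 - 2274) = -2148/(-624) = -2148*(-1/624) = 179/52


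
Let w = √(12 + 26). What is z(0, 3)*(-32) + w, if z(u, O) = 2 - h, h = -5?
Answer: -224 + √38 ≈ -217.84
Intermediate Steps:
w = √38 ≈ 6.1644
z(u, O) = 7 (z(u, O) = 2 - 1*(-5) = 2 + 5 = 7)
z(0, 3)*(-32) + w = 7*(-32) + √38 = -224 + √38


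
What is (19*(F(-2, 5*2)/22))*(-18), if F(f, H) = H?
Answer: -1710/11 ≈ -155.45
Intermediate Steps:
(19*(F(-2, 5*2)/22))*(-18) = (19*((5*2)/22))*(-18) = (19*(10*(1/22)))*(-18) = (19*(5/11))*(-18) = (95/11)*(-18) = -1710/11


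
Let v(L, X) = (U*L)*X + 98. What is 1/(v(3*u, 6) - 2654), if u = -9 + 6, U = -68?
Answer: 1/1116 ≈ 0.00089606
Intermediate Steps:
u = -3
v(L, X) = 98 - 68*L*X (v(L, X) = (-68*L)*X + 98 = -68*L*X + 98 = 98 - 68*L*X)
1/(v(3*u, 6) - 2654) = 1/((98 - 68*3*(-3)*6) - 2654) = 1/((98 - 68*(-9)*6) - 2654) = 1/((98 + 3672) - 2654) = 1/(3770 - 2654) = 1/1116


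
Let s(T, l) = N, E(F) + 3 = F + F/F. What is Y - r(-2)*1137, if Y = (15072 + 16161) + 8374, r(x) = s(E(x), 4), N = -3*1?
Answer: 43018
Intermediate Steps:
E(F) = -2 + F (E(F) = -3 + (F + F/F) = -3 + (F + 1) = -3 + (1 + F) = -2 + F)
N = -3
s(T, l) = -3
r(x) = -3
Y = 39607 (Y = 31233 + 8374 = 39607)
Y - r(-2)*1137 = 39607 - (-3)*1137 = 39607 - 1*(-3411) = 39607 + 3411 = 43018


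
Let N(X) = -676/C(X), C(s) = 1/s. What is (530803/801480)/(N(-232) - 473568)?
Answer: -75829/36265367040 ≈ -2.0909e-6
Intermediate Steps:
C(s) = 1/s
N(X) = -676*X
(530803/801480)/(N(-232) - 473568) = (530803/801480)/(-676*(-232) - 473568) = (530803*(1/801480))/(156832 - 473568) = (530803/801480)/(-316736) = (530803/801480)*(-1/316736) = -75829/36265367040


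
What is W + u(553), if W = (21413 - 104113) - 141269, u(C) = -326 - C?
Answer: -224848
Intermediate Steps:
W = -223969 (W = -82700 - 141269 = -223969)
W + u(553) = -223969 + (-326 - 1*553) = -223969 + (-326 - 553) = -223969 - 879 = -224848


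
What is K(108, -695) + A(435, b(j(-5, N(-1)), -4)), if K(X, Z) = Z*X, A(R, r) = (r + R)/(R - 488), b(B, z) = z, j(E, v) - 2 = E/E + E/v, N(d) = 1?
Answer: -3978611/53 ≈ -75068.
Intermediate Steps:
j(E, v) = 3 + E/v (j(E, v) = 2 + (E/E + E/v) = 2 + (1 + E/v) = 3 + E/v)
A(R, r) = (R + r)/(-488 + R)
K(X, Z) = X*Z
K(108, -695) + A(435, b(j(-5, N(-1)), -4)) = 108*(-695) + (435 - 4)/(-488 + 435) = -75060 + 431/(-53) = -75060 - 1/53*431 = -75060 - 431/53 = -3978611/53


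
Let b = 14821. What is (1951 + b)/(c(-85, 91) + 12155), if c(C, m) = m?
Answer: 8386/6123 ≈ 1.3696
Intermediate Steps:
(1951 + b)/(c(-85, 91) + 12155) = (1951 + 14821)/(91 + 12155) = 16772/12246 = 16772*(1/12246) = 8386/6123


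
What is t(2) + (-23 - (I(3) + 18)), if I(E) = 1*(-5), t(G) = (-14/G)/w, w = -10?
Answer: -353/10 ≈ -35.300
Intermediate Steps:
t(G) = 7/(5*G) (t(G) = -14/G/(-10) = -14/G*(-⅒) = 7/(5*G))
I(E) = -5
t(2) + (-23 - (I(3) + 18)) = (7/5)/2 + (-23 - (-5 + 18)) = (7/5)*(½) + (-23 - 1*13) = 7/10 + (-23 - 13) = 7/10 - 36 = -353/10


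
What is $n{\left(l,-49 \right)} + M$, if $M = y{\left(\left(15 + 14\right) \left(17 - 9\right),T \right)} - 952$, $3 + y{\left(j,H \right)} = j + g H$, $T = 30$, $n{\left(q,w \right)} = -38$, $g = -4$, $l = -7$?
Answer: $-881$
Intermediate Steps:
$y{\left(j,H \right)} = -3 + j - 4 H$ ($y{\left(j,H \right)} = -3 - \left(- j + 4 H\right) = -3 + j - 4 H$)
$M = -843$ ($M = \left(-3 + \left(15 + 14\right) \left(17 - 9\right) - 120\right) - 952 = \left(-3 + 29 \cdot 8 - 120\right) - 952 = \left(-3 + 232 - 120\right) - 952 = 109 - 952 = -843$)
$n{\left(l,-49 \right)} + M = -38 - 843 = -881$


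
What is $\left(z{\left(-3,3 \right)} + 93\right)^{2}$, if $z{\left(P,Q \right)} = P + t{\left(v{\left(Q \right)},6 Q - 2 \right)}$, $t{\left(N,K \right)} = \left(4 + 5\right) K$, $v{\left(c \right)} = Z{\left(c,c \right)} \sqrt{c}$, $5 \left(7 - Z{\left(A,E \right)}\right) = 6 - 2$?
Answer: $54756$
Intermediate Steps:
$Z{\left(A,E \right)} = \frac{31}{5}$ ($Z{\left(A,E \right)} = 7 - \frac{6 - 2}{5} = 7 - \frac{4}{5} = \frac{31}{5}$)
$v{\left(c \right)} = \frac{31 \sqrt{c}}{5}$
$t{\left(N,K \right)} = 9 K$
$z{\left(P,Q \right)} = -18 + P + 54 Q$ ($z{\left(P,Q \right)} = P + 9 \left(6 Q - 2\right) = P + 9 \left(-2 + 6 Q\right) = P + \left(-18 + 54 Q\right) = -18 + P + 54 Q$)
$\left(z{\left(-3,3 \right)} + 93\right)^{2} = \left(\left(-18 - 3 + 54 \cdot 3\right) + 93\right)^{2} = \left(\left(-18 - 3 + 162\right) + 93\right)^{2} = \left(141 + 93\right)^{2} = 234^{2} = 54756$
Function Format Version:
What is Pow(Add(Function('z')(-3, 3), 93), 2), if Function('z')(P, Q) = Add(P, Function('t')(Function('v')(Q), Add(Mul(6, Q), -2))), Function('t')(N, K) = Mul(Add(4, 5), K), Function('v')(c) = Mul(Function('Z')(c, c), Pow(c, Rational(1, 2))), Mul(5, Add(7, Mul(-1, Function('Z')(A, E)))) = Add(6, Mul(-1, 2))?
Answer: 54756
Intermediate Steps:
Function('Z')(A, E) = Rational(31, 5) (Function('Z')(A, E) = Add(7, Mul(Rational(-1, 5), Add(6, Mul(-1, 2)))) = Add(7, Mul(Rational(-1, 5), Add(6, -2))) = Add(7, Mul(Rational(-1, 5), 4)) = Add(7, Rational(-4, 5)) = Rational(31, 5))
Function('v')(c) = Mul(Rational(31, 5), Pow(c, Rational(1, 2)))
Function('t')(N, K) = Mul(9, K)
Function('z')(P, Q) = Add(-18, P, Mul(54, Q)) (Function('z')(P, Q) = Add(P, Mul(9, Add(Mul(6, Q), -2))) = Add(P, Mul(9, Add(-2, Mul(6, Q)))) = Add(P, Add(-18, Mul(54, Q))) = Add(-18, P, Mul(54, Q)))
Pow(Add(Function('z')(-3, 3), 93), 2) = Pow(Add(Add(-18, -3, Mul(54, 3)), 93), 2) = Pow(Add(Add(-18, -3, 162), 93), 2) = Pow(Add(141, 93), 2) = Pow(234, 2) = 54756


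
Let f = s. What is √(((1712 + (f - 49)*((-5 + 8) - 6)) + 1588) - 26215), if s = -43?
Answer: I*√22639 ≈ 150.46*I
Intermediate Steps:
f = -43
√(((1712 + (f - 49)*((-5 + 8) - 6)) + 1588) - 26215) = √(((1712 + (-43 - 49)*((-5 + 8) - 6)) + 1588) - 26215) = √(((1712 - 92*(3 - 6)) + 1588) - 26215) = √(((1712 - 92*(-3)) + 1588) - 26215) = √(((1712 + 276) + 1588) - 26215) = √((1988 + 1588) - 26215) = √(3576 - 26215) = √(-22639) = I*√22639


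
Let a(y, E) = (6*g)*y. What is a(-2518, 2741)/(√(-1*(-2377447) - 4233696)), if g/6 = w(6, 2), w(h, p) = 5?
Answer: 453240*I*√1856249/1856249 ≈ 332.67*I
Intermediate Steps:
g = 30 (g = 6*5 = 30)
a(y, E) = 180*y (a(y, E) = (6*30)*y = 180*y)
a(-2518, 2741)/(√(-1*(-2377447) - 4233696)) = (180*(-2518))/(√(-1*(-2377447) - 4233696)) = -453240/√(2377447 - 4233696) = -453240*(-I*√1856249/1856249) = -(-453240)*I*√1856249/1856249 = 453240*I*√1856249/1856249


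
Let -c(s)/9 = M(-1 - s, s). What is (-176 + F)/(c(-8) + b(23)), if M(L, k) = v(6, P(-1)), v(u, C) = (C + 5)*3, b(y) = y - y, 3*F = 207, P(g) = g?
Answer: 107/108 ≈ 0.99074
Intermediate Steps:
F = 69 (F = (⅓)*207 = 69)
b(y) = 0
v(u, C) = 15 + 3*C (v(u, C) = (5 + C)*3 = 15 + 3*C)
M(L, k) = 12 (M(L, k) = 15 + 3*(-1) = 15 - 3 = 12)
c(s) = -108 (c(s) = -9*12 = -108)
(-176 + F)/(c(-8) + b(23)) = (-176 + 69)/(-108 + 0) = -107/(-108) = -107*(-1/108) = 107/108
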